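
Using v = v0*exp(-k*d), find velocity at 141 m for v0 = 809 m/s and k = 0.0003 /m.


v = v0*exp(-k*d) = 809*exp(-0.0003*141) = 775.5 m/s

775.5 m/s


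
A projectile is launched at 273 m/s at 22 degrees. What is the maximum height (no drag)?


H = (v0*sin(theta))^2 / (2g) = (273*sin(22°))^2 / (2*9.81) = 533.1 m

533.1 m


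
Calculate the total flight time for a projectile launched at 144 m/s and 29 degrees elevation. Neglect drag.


T = 2*v0*sin(theta)/g = 2*144*sin(29°)/9.81 = 14.23 s

14.23 s


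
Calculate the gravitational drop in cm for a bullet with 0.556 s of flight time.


drop = 0.5*g*t^2 = 0.5*9.81*0.556^2 = 1.51631 m ≈ 151.6 cm

151.6 cm


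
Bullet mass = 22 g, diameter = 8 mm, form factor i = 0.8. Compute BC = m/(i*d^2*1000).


BC = m/(i*d^2*1000) = 22/(0.8 * 8^2 * 1000) = 0.0004297

0.0004297


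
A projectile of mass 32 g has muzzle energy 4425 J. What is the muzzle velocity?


v = sqrt(2*E/m) = sqrt(2*4425/0.032) = 525.9 m/s

525.9 m/s


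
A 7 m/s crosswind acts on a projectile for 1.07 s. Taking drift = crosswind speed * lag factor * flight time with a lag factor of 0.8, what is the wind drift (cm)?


drift = v_wind * lag * t = 7 * 0.8 * 1.07 = 5.992 m ≈ 599.2 cm

599.2 cm


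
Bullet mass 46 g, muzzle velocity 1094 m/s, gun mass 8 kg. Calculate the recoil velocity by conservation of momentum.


v_recoil = m_p * v_p / m_gun = 0.046 * 1094 / 8 = 6.29 m/s

6.29 m/s


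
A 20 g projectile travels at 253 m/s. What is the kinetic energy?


E = 0.5*m*v^2 = 0.5*0.02*253^2 = 640.1 J

640.1 J


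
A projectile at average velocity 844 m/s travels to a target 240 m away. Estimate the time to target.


t = d/v = 240/844 = 0.2844 s

0.2844 s


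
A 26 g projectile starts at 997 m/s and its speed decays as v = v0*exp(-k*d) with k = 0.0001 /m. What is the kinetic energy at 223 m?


v = v0*exp(-k*d) = 997*exp(-0.0001*223) = 975.013 m/s
E = 0.5*m*v^2 = 0.5*0.026*975.013^2 = 12358 J

12358 J


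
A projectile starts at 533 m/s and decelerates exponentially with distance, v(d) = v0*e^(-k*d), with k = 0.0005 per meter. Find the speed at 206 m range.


v = v0*exp(-k*d) = 533*exp(-0.0005*206) = 480.8 m/s

480.8 m/s


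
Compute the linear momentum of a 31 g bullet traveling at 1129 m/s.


p = m*v = 0.031*1129 = 35 kg·m/s

35 kg·m/s


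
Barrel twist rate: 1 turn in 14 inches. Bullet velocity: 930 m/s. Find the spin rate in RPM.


twist_m = 14*0.0254 = 0.3556 m
spin = v/twist = 930/0.3556 = 2615.298 rev/s
RPM = spin*60 = 2615.298*60 ≈ 156918 RPM

156918 RPM


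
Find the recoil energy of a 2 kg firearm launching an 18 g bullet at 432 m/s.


v_r = m_p*v_p/m_gun = 0.018*432/2 = 3.888 m/s, E_r = 0.5*m_gun*v_r^2 = 0.5*2*3.888^2 = 15.12 J

15.12 J


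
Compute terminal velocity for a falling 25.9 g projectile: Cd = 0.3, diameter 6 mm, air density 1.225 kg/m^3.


A = pi*(d/2)^2 = pi*(6/2000)^2 = 2.82743e-05 m^2
vt = sqrt(2mg/(Cd*rho*A)) = sqrt(2*0.0259*9.81/(0.3 * 1.225 * 2.82743e-05)) = 221.1 m/s

221.1 m/s


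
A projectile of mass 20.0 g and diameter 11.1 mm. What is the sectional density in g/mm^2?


SD = m/d^2 = 20.0/11.1^2 = 0.1623 g/mm^2

0.1623 g/mm^2


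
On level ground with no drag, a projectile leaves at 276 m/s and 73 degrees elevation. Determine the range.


R = v0^2 * sin(2*theta) / g = 276^2 * sin(2*73°) / 9.81 = 4342 m

4342 m


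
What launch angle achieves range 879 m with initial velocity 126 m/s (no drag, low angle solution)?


sin(2*theta) = R*g/v0^2 = 879*9.81/126^2 = 0.543146, theta = arcsin(0.543146)/2 = 16.45°

16.45 degrees


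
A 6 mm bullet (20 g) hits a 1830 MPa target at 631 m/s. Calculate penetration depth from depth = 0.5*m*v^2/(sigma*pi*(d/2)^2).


A = pi*(d/2)^2 = pi*(6/2)^2 = 28.2743 mm^2
E = 0.5*m*v^2 = 0.5*0.02*631^2 = 3981.61 J
depth = E/(sigma*A) = 3981.61 J / (1830 MPa * 28.2743 mm^2) = 3981.61/(1830 * 28.2743) m = 0.0769512 m ≈ 76.95 mm

76.95 mm


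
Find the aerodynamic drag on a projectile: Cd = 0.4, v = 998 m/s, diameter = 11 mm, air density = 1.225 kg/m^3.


A = pi*(d/2)^2 = pi*(11/2000)^2 = 9.50332e-05 m^2
Fd = 0.5*Cd*rho*A*v^2 = 0.5*0.4*1.225*9.50332e-05*998^2 = 23.19 N

23.19 N


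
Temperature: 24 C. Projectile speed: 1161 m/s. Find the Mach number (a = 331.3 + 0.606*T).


a = 331.3 + 0.606*(24) = 345.844 m/s
M = v/a = 1161/345.844 = 3.357

3.357


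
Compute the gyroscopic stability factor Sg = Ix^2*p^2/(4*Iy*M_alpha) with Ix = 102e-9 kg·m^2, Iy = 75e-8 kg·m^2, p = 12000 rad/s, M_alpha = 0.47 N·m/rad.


Sg = Ix^2 * p^2 / (4 * Iy * M_alpha) = (102e-9)^2 * 12000^2 / (4 * 75e-8 * 0.47) = 1.063

1.063


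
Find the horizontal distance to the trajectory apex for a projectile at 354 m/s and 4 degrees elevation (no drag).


R = v0^2*sin(2*theta)/g = 354^2*sin(2*4°)/9.81 = 1777.84 m
apex_dist = R/2 = 1777.84/2 = 888.9 m

888.9 m


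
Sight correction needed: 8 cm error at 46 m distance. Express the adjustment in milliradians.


1 mrad subtends 1 cm per 10 m of range, so adj = error_cm / (dist_m / 10) = 8 / (46/10) = 1.739 mrad

1.739 mrad


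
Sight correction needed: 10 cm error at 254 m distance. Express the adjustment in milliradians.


1 mrad subtends 1 cm per 10 m of range, so adj = error_cm / (dist_m / 10) = 10 / (254/10) = 0.3937 mrad

0.3937 mrad


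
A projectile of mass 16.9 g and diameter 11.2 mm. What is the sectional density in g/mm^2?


SD = m/d^2 = 16.9/11.2^2 = 0.1347 g/mm^2

0.1347 g/mm^2


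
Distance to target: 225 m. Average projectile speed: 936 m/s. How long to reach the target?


t = d/v = 225/936 = 0.2404 s

0.2404 s


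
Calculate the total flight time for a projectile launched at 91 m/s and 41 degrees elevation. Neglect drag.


T = 2*v0*sin(theta)/g = 2*91*sin(41°)/9.81 = 12.17 s

12.17 s


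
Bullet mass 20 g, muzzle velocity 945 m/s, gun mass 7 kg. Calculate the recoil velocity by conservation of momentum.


v_recoil = m_p * v_p / m_gun = 0.02 * 945 / 7 = 2.7 m/s

2.7 m/s


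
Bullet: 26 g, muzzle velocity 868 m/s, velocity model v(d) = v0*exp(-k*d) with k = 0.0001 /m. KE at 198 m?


v = v0*exp(-k*d) = 868*exp(-0.0001*198) = 850.983 m/s
E = 0.5*m*v^2 = 0.5*0.026*850.983^2 = 9414 J

9414 J


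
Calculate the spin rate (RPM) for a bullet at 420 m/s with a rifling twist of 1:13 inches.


twist_m = 13*0.0254 = 0.3302 m
spin = v/twist = 420/0.3302 = 1271.956 rev/s
RPM = spin*60 = 1271.956*60 ≈ 76317 RPM

76317 RPM


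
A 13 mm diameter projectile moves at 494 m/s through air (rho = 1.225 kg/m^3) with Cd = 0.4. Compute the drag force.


A = pi*(d/2)^2 = pi*(13/2000)^2 = 1.32732e-04 m^2
Fd = 0.5*Cd*rho*A*v^2 = 0.5*0.4*1.225*1.32732e-04*494^2 = 7.936 N

7.936 N


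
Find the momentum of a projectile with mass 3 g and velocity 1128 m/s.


p = m*v = 0.003*1128 = 3.384 kg·m/s

3.384 kg·m/s


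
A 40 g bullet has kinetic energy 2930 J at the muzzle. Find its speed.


v = sqrt(2*E/m) = sqrt(2*2930/0.04) = 382.8 m/s

382.8 m/s


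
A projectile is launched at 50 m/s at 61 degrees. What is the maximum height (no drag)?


H = (v0*sin(theta))^2 / (2g) = (50*sin(61°))^2 / (2*9.81) = 97.47 m

97.47 m


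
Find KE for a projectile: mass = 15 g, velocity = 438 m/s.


E = 0.5*m*v^2 = 0.5*0.015*438^2 = 1439 J

1439 J


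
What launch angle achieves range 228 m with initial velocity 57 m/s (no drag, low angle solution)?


sin(2*theta) = R*g/v0^2 = 228*9.81/57^2 = 0.688421, theta = arcsin(0.688421)/2 = 21.75°

21.75 degrees


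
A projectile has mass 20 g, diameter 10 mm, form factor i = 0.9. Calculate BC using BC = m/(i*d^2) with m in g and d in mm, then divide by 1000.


BC = m/(i*d^2*1000) = 20/(0.9 * 10^2 * 1000) = 0.0002222

0.0002222


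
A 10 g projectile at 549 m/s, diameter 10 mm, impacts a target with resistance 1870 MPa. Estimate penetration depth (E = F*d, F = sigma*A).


A = pi*(d/2)^2 = pi*(10/2)^2 = 78.5398 mm^2
E = 0.5*m*v^2 = 0.5*0.01*549^2 = 1507.01 J
depth = E/(sigma*A) = 1507.01 J / (1870 MPa * 78.5398 mm^2) = 1507.01/(1870 * 78.5398) m = 0.0102608 m ≈ 10.26 mm

10.26 mm


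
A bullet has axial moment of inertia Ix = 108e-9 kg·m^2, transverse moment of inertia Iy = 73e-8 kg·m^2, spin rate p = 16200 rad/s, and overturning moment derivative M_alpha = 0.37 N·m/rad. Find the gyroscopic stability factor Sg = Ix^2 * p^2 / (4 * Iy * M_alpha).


Sg = Ix^2 * p^2 / (4 * Iy * M_alpha) = (108e-9)^2 * 16200^2 / (4 * 73e-8 * 0.37) = 2.833

2.833


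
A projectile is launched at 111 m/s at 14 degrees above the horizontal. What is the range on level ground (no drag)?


R = v0^2 * sin(2*theta) / g = 111^2 * sin(2*14°) / 9.81 = 589.6 m

589.6 m


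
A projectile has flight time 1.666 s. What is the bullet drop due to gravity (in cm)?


drop = 0.5*g*t^2 = 0.5*9.81*1.666^2 = 13.6141 m ≈ 1361 cm

1361 cm


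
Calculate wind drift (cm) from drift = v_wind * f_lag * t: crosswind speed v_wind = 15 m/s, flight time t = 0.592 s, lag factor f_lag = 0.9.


drift = v_wind * lag * t = 15 * 0.9 * 0.592 = 7.992 m ≈ 799.2 cm

799.2 cm


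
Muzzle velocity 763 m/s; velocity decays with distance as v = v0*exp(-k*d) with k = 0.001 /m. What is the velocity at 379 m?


v = v0*exp(-k*d) = 763*exp(-0.001*379) = 522.3 m/s

522.3 m/s


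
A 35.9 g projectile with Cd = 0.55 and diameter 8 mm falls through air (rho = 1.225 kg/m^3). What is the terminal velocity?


A = pi*(d/2)^2 = pi*(8/2000)^2 = 5.02655e-05 m^2
vt = sqrt(2mg/(Cd*rho*A)) = sqrt(2*0.0359*9.81/(0.55 * 1.225 * 5.02655e-05)) = 144.2 m/s

144.2 m/s


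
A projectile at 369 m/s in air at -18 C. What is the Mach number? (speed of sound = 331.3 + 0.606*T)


a = 331.3 + 0.606*(-18) = 320.392 m/s
M = v/a = 369/320.392 = 1.152

1.152


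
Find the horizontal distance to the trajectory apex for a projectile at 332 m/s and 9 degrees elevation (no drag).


R = v0^2*sin(2*theta)/g = 332^2*sin(2*9°)/9.81 = 3472.08 m
apex_dist = R/2 = 3472.08/2 = 1736 m

1736 m


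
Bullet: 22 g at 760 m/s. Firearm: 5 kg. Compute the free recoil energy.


v_r = m_p*v_p/m_gun = 0.022*760/5 = 3.344 m/s, E_r = 0.5*m_gun*v_r^2 = 0.5*5*3.344^2 = 27.96 J

27.96 J


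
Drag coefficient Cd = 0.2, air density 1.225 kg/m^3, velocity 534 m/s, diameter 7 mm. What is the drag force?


A = pi*(d/2)^2 = pi*(7/2000)^2 = 3.84845e-05 m^2
Fd = 0.5*Cd*rho*A*v^2 = 0.5*0.2*1.225*3.84845e-05*534^2 = 1.344 N

1.344 N


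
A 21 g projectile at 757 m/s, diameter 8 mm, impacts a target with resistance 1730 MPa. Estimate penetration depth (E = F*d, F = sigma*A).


A = pi*(d/2)^2 = pi*(8/2)^2 = 50.2655 mm^2
E = 0.5*m*v^2 = 0.5*0.021*757^2 = 6017.01 J
depth = E/(sigma*A) = 6017.01 J / (1730 MPa * 50.2655 mm^2) = 6017.01/(1730 * 50.2655) m = 0.0691935 m ≈ 69.19 mm

69.19 mm


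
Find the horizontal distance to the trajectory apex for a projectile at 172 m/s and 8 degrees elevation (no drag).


R = v0^2*sin(2*theta)/g = 172^2*sin(2*8°)/9.81 = 831.239 m
apex_dist = R/2 = 831.239/2 = 415.6 m

415.6 m


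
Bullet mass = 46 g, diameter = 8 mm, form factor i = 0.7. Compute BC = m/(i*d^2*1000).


BC = m/(i*d^2*1000) = 46/(0.7 * 8^2 * 1000) = 0.001027

0.001027


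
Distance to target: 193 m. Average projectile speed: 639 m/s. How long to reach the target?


t = d/v = 193/639 = 0.302 s

0.302 s


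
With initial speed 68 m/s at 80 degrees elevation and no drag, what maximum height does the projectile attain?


H = (v0*sin(theta))^2 / (2g) = (68*sin(80°))^2 / (2*9.81) = 228.6 m

228.6 m


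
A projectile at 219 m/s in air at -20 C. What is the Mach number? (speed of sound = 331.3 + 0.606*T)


a = 331.3 + 0.606*(-20) = 319.18 m/s
M = v/a = 219/319.18 = 0.6861

0.6861


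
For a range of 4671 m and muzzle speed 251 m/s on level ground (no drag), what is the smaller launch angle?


sin(2*theta) = R*g/v0^2 = 4671*9.81/251^2 = 0.72733, theta = arcsin(0.72733)/2 = 23.33°

23.33 degrees


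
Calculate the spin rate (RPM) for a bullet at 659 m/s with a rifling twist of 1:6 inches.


twist_m = 6*0.0254 = 0.1524 m
spin = v/twist = 659/0.1524 = 4324.147 rev/s
RPM = spin*60 = 4324.147*60 ≈ 259449 RPM

259449 RPM


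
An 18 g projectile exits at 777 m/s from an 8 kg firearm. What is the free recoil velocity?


v_recoil = m_p * v_p / m_gun = 0.018 * 777 / 8 = 1.748 m/s

1.748 m/s


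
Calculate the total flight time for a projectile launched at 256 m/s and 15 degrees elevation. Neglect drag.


T = 2*v0*sin(theta)/g = 2*256*sin(15°)/9.81 = 13.51 s

13.51 s


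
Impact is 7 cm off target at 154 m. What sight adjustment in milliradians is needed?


1 mrad subtends 1 cm per 10 m of range, so adj = error_cm / (dist_m / 10) = 7 / (154/10) = 0.4545 mrad

0.4545 mrad


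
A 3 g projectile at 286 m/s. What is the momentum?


p = m*v = 0.003*286 = 0.858 kg·m/s

0.858 kg·m/s


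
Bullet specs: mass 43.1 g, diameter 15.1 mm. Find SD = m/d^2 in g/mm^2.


SD = m/d^2 = 43.1/15.1^2 = 0.189 g/mm^2

0.189 g/mm^2


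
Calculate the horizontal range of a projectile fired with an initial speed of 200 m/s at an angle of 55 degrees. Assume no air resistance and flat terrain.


R = v0^2 * sin(2*theta) / g = 200^2 * sin(2*55°) / 9.81 = 3832 m

3832 m


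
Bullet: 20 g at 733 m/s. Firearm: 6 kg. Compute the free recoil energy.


v_r = m_p*v_p/m_gun = 0.02*733/6 = 2.44333 m/s, E_r = 0.5*m_gun*v_r^2 = 0.5*6*2.44333^2 = 17.91 J

17.91 J


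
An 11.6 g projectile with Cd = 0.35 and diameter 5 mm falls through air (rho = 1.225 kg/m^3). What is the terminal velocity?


A = pi*(d/2)^2 = pi*(5/2000)^2 = 1.96350e-05 m^2
vt = sqrt(2mg/(Cd*rho*A)) = sqrt(2*0.0116*9.81/(0.35 * 1.225 * 1.96350e-05)) = 164.4 m/s

164.4 m/s


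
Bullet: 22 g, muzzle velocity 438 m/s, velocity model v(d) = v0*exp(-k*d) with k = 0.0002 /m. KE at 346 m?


v = v0*exp(-k*d) = 438*exp(-0.0002*346) = 408.715 m/s
E = 0.5*m*v^2 = 0.5*0.022*408.715^2 = 1838 J

1838 J


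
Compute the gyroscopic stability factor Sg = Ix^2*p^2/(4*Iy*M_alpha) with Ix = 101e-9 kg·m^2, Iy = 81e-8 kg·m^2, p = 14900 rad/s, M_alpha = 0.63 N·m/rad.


Sg = Ix^2 * p^2 / (4 * Iy * M_alpha) = (101e-9)^2 * 14900^2 / (4 * 81e-8 * 0.63) = 1.11

1.11


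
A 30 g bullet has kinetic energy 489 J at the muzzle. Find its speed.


v = sqrt(2*E/m) = sqrt(2*489/0.03) = 180.6 m/s

180.6 m/s


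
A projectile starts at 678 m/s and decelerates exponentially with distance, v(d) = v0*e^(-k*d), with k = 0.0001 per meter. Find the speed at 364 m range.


v = v0*exp(-k*d) = 678*exp(-0.0001*364) = 653.8 m/s

653.8 m/s


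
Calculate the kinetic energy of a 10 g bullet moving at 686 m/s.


E = 0.5*m*v^2 = 0.5*0.01*686^2 = 2353 J

2353 J


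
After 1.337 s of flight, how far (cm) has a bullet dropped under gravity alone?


drop = 0.5*g*t^2 = 0.5*9.81*1.337^2 = 8.76803 m ≈ 876.8 cm

876.8 cm


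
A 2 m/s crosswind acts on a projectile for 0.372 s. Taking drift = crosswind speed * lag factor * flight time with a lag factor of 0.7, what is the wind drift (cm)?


drift = v_wind * lag * t = 2 * 0.7 * 0.372 = 0.5208 m ≈ 52.08 cm

52.08 cm


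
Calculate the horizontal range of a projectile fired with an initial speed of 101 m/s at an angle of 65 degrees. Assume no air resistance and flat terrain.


R = v0^2 * sin(2*theta) / g = 101^2 * sin(2*65°) / 9.81 = 796.6 m

796.6 m


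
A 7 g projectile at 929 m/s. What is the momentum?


p = m*v = 0.007*929 = 6.503 kg·m/s

6.503 kg·m/s


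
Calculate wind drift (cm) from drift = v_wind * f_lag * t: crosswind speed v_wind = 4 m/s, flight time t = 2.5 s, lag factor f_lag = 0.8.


drift = v_wind * lag * t = 4 * 0.8 * 2.5 = 8 m ≈ 800 cm

800 cm


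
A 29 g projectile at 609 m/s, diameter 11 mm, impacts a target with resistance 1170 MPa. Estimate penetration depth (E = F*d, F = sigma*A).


A = pi*(d/2)^2 = pi*(11/2)^2 = 95.0332 mm^2
E = 0.5*m*v^2 = 0.5*0.029*609^2 = 5377.77 J
depth = E/(sigma*A) = 5377.77 J / (1170 MPa * 95.0332 mm^2) = 5377.77/(1170 * 95.0332) m = 0.0483661 m ≈ 48.37 mm

48.37 mm


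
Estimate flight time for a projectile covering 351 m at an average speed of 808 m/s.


t = d/v = 351/808 = 0.4344 s

0.4344 s


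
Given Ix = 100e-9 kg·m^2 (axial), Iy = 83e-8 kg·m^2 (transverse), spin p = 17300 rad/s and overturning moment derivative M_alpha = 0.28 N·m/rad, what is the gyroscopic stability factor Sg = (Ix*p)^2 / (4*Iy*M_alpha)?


Sg = Ix^2 * p^2 / (4 * Iy * M_alpha) = (100e-9)^2 * 17300^2 / (4 * 83e-8 * 0.28) = 3.22

3.22


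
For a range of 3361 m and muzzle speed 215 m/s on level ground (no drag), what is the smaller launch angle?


sin(2*theta) = R*g/v0^2 = 3361*9.81/215^2 = 0.713281, theta = arcsin(0.713281)/2 = 22.75°

22.75 degrees


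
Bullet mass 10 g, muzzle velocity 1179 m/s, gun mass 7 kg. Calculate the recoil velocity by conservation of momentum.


v_recoil = m_p * v_p / m_gun = 0.01 * 1179 / 7 = 1.684 m/s

1.684 m/s


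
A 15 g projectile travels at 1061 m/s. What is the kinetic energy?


E = 0.5*m*v^2 = 0.5*0.015*1061^2 = 8443 J

8443 J


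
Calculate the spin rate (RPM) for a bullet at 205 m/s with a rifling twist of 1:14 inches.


twist_m = 14*0.0254 = 0.3556 m
spin = v/twist = 205/0.3556 = 576.4904 rev/s
RPM = spin*60 = 576.4904*60 ≈ 34589 RPM

34589 RPM


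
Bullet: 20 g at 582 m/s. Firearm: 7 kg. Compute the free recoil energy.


v_r = m_p*v_p/m_gun = 0.02*582/7 = 1.66286 m/s, E_r = 0.5*m_gun*v_r^2 = 0.5*7*1.66286^2 = 9.678 J

9.678 J


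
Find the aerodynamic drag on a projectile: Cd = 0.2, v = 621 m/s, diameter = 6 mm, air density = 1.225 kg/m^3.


A = pi*(d/2)^2 = pi*(6/2000)^2 = 2.82743e-05 m^2
Fd = 0.5*Cd*rho*A*v^2 = 0.5*0.2*1.225*2.82743e-05*621^2 = 1.336 N

1.336 N


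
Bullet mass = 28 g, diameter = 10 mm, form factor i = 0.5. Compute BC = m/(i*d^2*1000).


BC = m/(i*d^2*1000) = 28/(0.5 * 10^2 * 1000) = 0.00056

0.00056


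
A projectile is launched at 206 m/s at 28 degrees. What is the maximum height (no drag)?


H = (v0*sin(theta))^2 / (2g) = (206*sin(28°))^2 / (2*9.81) = 476.7 m

476.7 m


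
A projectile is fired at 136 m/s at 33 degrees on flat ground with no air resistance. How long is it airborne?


T = 2*v0*sin(theta)/g = 2*136*sin(33°)/9.81 = 15.1 s

15.1 s


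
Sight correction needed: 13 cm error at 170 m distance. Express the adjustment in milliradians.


1 mrad subtends 1 cm per 10 m of range, so adj = error_cm / (dist_m / 10) = 13 / (170/10) = 0.7647 mrad

0.7647 mrad


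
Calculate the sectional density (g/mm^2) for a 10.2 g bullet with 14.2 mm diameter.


SD = m/d^2 = 10.2/14.2^2 = 0.05059 g/mm^2

0.05059 g/mm^2


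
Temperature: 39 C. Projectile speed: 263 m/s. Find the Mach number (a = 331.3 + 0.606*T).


a = 331.3 + 0.606*(39) = 354.934 m/s
M = v/a = 263/354.934 = 0.741

0.741


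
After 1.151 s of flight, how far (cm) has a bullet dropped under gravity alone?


drop = 0.5*g*t^2 = 0.5*9.81*1.151^2 = 6.49815 m ≈ 649.8 cm

649.8 cm


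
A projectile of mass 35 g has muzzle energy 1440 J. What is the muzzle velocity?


v = sqrt(2*E/m) = sqrt(2*1440/0.035) = 286.9 m/s

286.9 m/s


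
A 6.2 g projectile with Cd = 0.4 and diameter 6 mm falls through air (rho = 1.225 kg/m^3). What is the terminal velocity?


A = pi*(d/2)^2 = pi*(6/2000)^2 = 2.82743e-05 m^2
vt = sqrt(2mg/(Cd*rho*A)) = sqrt(2*0.0062*9.81/(0.4 * 1.225 * 2.82743e-05)) = 93.7 m/s

93.7 m/s


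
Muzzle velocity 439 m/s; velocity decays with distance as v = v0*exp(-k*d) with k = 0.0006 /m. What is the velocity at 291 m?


v = v0*exp(-k*d) = 439*exp(-0.0006*291) = 368.7 m/s

368.7 m/s


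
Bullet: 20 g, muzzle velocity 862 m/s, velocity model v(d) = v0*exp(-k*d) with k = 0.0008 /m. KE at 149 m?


v = v0*exp(-k*d) = 862*exp(-0.0008*149) = 765.137 m/s
E = 0.5*m*v^2 = 0.5*0.02*765.137^2 = 5854 J

5854 J


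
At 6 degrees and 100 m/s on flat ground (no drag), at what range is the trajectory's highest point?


R = v0^2*sin(2*theta)/g = 100^2*sin(2*6°)/9.81 = 211.939 m
apex_dist = R/2 = 211.939/2 = 106 m

106 m


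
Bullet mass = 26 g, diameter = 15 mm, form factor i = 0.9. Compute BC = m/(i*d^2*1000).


BC = m/(i*d^2*1000) = 26/(0.9 * 15^2 * 1000) = 0.0001284

0.0001284


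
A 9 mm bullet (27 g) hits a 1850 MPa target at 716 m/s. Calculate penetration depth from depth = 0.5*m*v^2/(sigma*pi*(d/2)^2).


A = pi*(d/2)^2 = pi*(9/2)^2 = 63.6173 mm^2
E = 0.5*m*v^2 = 0.5*0.027*716^2 = 6920.86 J
depth = E/(sigma*A) = 6920.86 J / (1850 MPa * 63.6173 mm^2) = 6920.86/(1850 * 63.6173) m = 0.0588049 m ≈ 58.8 mm

58.8 mm


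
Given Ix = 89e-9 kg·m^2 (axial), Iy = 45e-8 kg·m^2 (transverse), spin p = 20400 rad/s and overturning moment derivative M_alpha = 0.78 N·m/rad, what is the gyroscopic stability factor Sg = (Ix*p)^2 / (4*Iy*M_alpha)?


Sg = Ix^2 * p^2 / (4 * Iy * M_alpha) = (89e-9)^2 * 20400^2 / (4 * 45e-8 * 0.78) = 2.348

2.348


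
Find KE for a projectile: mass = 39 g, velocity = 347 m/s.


E = 0.5*m*v^2 = 0.5*0.039*347^2 = 2348 J

2348 J


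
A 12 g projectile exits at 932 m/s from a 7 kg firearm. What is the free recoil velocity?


v_recoil = m_p * v_p / m_gun = 0.012 * 932 / 7 = 1.598 m/s

1.598 m/s


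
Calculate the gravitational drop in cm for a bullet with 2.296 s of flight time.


drop = 0.5*g*t^2 = 0.5*9.81*2.296^2 = 25.8573 m ≈ 2586 cm

2586 cm


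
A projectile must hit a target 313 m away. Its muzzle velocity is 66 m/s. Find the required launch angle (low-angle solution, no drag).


sin(2*theta) = R*g/v0^2 = 313*9.81/66^2 = 0.704897, theta = arcsin(0.704897)/2 = 22.41°

22.41 degrees


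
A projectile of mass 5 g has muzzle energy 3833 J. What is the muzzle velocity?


v = sqrt(2*E/m) = sqrt(2*3833/0.005) = 1238 m/s

1238 m/s


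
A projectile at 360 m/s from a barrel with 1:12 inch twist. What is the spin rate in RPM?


twist_m = 12*0.0254 = 0.3048 m
spin = v/twist = 360/0.3048 = 1181.102 rev/s
RPM = spin*60 = 1181.102*60 ≈ 70866 RPM

70866 RPM


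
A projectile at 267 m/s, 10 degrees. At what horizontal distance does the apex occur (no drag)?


R = v0^2*sin(2*theta)/g = 267^2*sin(2*10°)/9.81 = 2485.45 m
apex_dist = R/2 = 2485.45/2 = 1243 m

1243 m


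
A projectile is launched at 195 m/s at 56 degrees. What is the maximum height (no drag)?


H = (v0*sin(theta))^2 / (2g) = (195*sin(56°))^2 / (2*9.81) = 1332 m

1332 m


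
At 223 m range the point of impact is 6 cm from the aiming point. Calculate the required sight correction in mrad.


1 mrad subtends 1 cm per 10 m of range, so adj = error_cm / (dist_m / 10) = 6 / (223/10) = 0.2691 mrad

0.2691 mrad


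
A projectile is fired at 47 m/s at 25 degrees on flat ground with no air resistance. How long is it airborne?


T = 2*v0*sin(theta)/g = 2*47*sin(25°)/9.81 = 4.05 s

4.05 s


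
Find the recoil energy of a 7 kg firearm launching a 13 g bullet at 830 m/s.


v_r = m_p*v_p/m_gun = 0.013*830/7 = 1.54143 m/s, E_r = 0.5*m_gun*v_r^2 = 0.5*7*1.54143^2 = 8.316 J

8.316 J


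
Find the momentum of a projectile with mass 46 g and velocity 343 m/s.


p = m*v = 0.046*343 = 15.78 kg·m/s

15.78 kg·m/s


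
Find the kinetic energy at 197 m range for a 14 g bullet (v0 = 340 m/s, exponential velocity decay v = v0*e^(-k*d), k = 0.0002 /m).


v = v0*exp(-k*d) = 340*exp(-0.0002*197) = 326.864 m/s
E = 0.5*m*v^2 = 0.5*0.014*326.864^2 = 747.9 J

747.9 J


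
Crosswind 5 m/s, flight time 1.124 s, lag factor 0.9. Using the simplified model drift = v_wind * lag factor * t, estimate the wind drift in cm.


drift = v_wind * lag * t = 5 * 0.9 * 1.124 = 5.058 m ≈ 505.8 cm

505.8 cm


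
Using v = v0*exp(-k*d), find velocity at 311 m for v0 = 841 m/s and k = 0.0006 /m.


v = v0*exp(-k*d) = 841*exp(-0.0006*311) = 697.8 m/s

697.8 m/s


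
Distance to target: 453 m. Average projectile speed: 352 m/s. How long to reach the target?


t = d/v = 453/352 = 1.287 s

1.287 s


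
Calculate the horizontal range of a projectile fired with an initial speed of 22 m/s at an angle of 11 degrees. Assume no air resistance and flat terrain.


R = v0^2 * sin(2*theta) / g = 22^2 * sin(2*11°) / 9.81 = 18.48 m

18.48 m


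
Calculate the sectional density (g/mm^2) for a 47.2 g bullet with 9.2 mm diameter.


SD = m/d^2 = 47.2/9.2^2 = 0.5577 g/mm^2

0.5577 g/mm^2


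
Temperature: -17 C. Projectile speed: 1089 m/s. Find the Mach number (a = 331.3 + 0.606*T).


a = 331.3 + 0.606*(-17) = 320.998 m/s
M = v/a = 1089/320.998 = 3.393

3.393


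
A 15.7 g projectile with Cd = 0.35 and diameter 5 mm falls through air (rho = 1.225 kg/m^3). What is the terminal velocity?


A = pi*(d/2)^2 = pi*(5/2000)^2 = 1.96350e-05 m^2
vt = sqrt(2mg/(Cd*rho*A)) = sqrt(2*0.0157*9.81/(0.35 * 1.225 * 1.96350e-05)) = 191.3 m/s

191.3 m/s


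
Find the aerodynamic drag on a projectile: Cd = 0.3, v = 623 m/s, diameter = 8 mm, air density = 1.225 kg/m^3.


A = pi*(d/2)^2 = pi*(8/2000)^2 = 5.02655e-05 m^2
Fd = 0.5*Cd*rho*A*v^2 = 0.5*0.3*1.225*5.02655e-05*623^2 = 3.585 N

3.585 N


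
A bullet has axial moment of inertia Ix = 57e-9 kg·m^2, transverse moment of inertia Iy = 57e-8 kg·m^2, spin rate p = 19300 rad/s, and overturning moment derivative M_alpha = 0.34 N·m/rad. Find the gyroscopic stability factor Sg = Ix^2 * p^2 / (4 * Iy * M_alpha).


Sg = Ix^2 * p^2 / (4 * Iy * M_alpha) = (57e-9)^2 * 19300^2 / (4 * 57e-8 * 0.34) = 1.561

1.561


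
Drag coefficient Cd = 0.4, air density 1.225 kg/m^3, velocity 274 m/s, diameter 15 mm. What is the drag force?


A = pi*(d/2)^2 = pi*(15/2000)^2 = 1.76715e-04 m^2
Fd = 0.5*Cd*rho*A*v^2 = 0.5*0.4*1.225*1.76715e-04*274^2 = 3.25 N

3.25 N


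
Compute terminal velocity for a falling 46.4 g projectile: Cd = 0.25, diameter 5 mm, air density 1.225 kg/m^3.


A = pi*(d/2)^2 = pi*(5/2000)^2 = 1.96350e-05 m^2
vt = sqrt(2mg/(Cd*rho*A)) = sqrt(2*0.0464*9.81/(0.25 * 1.225 * 1.96350e-05)) = 389.1 m/s

389.1 m/s


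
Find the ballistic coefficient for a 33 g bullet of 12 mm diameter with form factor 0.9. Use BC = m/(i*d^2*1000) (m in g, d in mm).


BC = m/(i*d^2*1000) = 33/(0.9 * 12^2 * 1000) = 0.0002546

0.0002546


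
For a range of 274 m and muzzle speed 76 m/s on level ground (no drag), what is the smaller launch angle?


sin(2*theta) = R*g/v0^2 = 274*9.81/76^2 = 0.465364, theta = arcsin(0.465364)/2 = 13.87°

13.87 degrees


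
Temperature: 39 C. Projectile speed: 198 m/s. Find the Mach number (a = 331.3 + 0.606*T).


a = 331.3 + 0.606*(39) = 354.934 m/s
M = v/a = 198/354.934 = 0.5579

0.5579


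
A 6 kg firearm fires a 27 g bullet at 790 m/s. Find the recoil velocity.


v_recoil = m_p * v_p / m_gun = 0.027 * 790 / 6 = 3.555 m/s

3.555 m/s


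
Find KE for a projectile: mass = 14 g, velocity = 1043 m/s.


E = 0.5*m*v^2 = 0.5*0.014*1043^2 = 7615 J

7615 J


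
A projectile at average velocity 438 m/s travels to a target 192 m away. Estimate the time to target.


t = d/v = 192/438 = 0.4384 s

0.4384 s


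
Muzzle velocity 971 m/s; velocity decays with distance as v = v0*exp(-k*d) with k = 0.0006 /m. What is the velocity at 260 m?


v = v0*exp(-k*d) = 971*exp(-0.0006*260) = 830.7 m/s

830.7 m/s


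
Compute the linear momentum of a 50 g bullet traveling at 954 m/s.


p = m*v = 0.05*954 = 47.7 kg·m/s

47.7 kg·m/s


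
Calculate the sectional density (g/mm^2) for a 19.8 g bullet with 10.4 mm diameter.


SD = m/d^2 = 19.8/10.4^2 = 0.1831 g/mm^2

0.1831 g/mm^2


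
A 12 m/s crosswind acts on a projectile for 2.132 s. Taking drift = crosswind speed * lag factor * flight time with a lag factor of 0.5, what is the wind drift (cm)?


drift = v_wind * lag * t = 12 * 0.5 * 2.132 = 12.792 m ≈ 1279 cm

1279 cm


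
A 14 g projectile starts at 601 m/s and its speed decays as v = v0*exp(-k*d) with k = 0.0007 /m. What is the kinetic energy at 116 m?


v = v0*exp(-k*d) = 601*exp(-0.0007*116) = 554.128 m/s
E = 0.5*m*v^2 = 0.5*0.014*554.128^2 = 2149 J

2149 J


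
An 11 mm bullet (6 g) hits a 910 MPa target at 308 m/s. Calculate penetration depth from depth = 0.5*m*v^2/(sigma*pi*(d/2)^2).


A = pi*(d/2)^2 = pi*(11/2)^2 = 95.0332 mm^2
E = 0.5*m*v^2 = 0.5*0.006*308^2 = 284.592 J
depth = E/(sigma*A) = 284.592 J / (910 MPa * 95.0332 mm^2) = 284.592/(910 * 95.0332) m = 0.00329083 m ≈ 3.291 mm

3.291 mm


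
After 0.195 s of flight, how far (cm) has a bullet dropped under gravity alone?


drop = 0.5*g*t^2 = 0.5*9.81*0.195^2 = 0.186513 m ≈ 18.65 cm

18.65 cm


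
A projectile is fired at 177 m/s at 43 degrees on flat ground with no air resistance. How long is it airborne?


T = 2*v0*sin(theta)/g = 2*177*sin(43°)/9.81 = 24.61 s

24.61 s


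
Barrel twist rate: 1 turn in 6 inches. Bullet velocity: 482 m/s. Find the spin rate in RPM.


twist_m = 6*0.0254 = 0.1524 m
spin = v/twist = 482/0.1524 = 3162.73 rev/s
RPM = spin*60 = 3162.73*60 ≈ 189764 RPM

189764 RPM


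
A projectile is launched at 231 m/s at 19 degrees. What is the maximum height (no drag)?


H = (v0*sin(theta))^2 / (2g) = (231*sin(19°))^2 / (2*9.81) = 288.3 m

288.3 m


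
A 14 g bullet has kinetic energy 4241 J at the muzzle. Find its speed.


v = sqrt(2*E/m) = sqrt(2*4241/0.014) = 778.4 m/s

778.4 m/s


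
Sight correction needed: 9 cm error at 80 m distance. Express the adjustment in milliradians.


1 mrad subtends 1 cm per 10 m of range, so adj = error_cm / (dist_m / 10) = 9 / (80/10) = 1.125 mrad

1.125 mrad


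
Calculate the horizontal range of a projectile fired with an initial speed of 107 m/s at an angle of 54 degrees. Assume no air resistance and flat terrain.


R = v0^2 * sin(2*theta) / g = 107^2 * sin(2*54°) / 9.81 = 1110 m

1110 m


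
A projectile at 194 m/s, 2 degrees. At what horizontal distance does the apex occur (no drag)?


R = v0^2*sin(2*theta)/g = 194^2*sin(2*2°)/9.81 = 267.62 m
apex_dist = R/2 = 267.62/2 = 133.8 m

133.8 m


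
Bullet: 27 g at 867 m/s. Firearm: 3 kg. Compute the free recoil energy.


v_r = m_p*v_p/m_gun = 0.027*867/3 = 7.803 m/s, E_r = 0.5*m_gun*v_r^2 = 0.5*3*7.803^2 = 91.33 J

91.33 J


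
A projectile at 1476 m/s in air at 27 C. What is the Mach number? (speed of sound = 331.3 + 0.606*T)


a = 331.3 + 0.606*(27) = 347.662 m/s
M = v/a = 1476/347.662 = 4.246

4.246


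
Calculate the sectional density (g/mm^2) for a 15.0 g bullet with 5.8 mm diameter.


SD = m/d^2 = 15.0/5.8^2 = 0.4459 g/mm^2

0.4459 g/mm^2


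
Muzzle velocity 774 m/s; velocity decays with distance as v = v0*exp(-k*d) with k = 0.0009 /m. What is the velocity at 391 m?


v = v0*exp(-k*d) = 774*exp(-0.0009*391) = 544.4 m/s

544.4 m/s


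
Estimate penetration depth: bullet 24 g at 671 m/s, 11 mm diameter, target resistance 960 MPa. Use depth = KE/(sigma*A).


A = pi*(d/2)^2 = pi*(11/2)^2 = 95.0332 mm^2
E = 0.5*m*v^2 = 0.5*0.024*671^2 = 5402.89 J
depth = E/(sigma*A) = 5402.89 J / (960 MPa * 95.0332 mm^2) = 5402.89/(960 * 95.0332) m = 0.0592216 m ≈ 59.22 mm

59.22 mm


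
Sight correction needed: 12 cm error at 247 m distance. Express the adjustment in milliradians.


1 mrad subtends 1 cm per 10 m of range, so adj = error_cm / (dist_m / 10) = 12 / (247/10) = 0.4858 mrad

0.4858 mrad


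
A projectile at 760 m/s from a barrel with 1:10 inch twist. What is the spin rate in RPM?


twist_m = 10*0.0254 = 0.254 m
spin = v/twist = 760/0.254 = 2992.126 rev/s
RPM = spin*60 = 2992.126*60 ≈ 179528 RPM

179528 RPM


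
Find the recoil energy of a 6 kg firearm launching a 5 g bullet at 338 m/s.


v_r = m_p*v_p/m_gun = 0.005*338/6 = 0.281667 m/s, E_r = 0.5*m_gun*v_r^2 = 0.5*6*0.281667^2 = 0.238 J

0.238 J


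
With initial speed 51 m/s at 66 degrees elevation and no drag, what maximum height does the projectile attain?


H = (v0*sin(theta))^2 / (2g) = (51*sin(66°))^2 / (2*9.81) = 110.6 m

110.6 m


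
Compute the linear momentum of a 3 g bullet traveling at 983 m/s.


p = m*v = 0.003*983 = 2.949 kg·m/s

2.949 kg·m/s


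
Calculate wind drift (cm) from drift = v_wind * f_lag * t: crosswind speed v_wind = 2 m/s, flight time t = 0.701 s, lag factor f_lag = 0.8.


drift = v_wind * lag * t = 2 * 0.8 * 0.701 = 1.1216 m ≈ 112.2 cm

112.2 cm


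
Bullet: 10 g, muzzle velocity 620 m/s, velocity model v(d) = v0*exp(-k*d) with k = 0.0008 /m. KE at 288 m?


v = v0*exp(-k*d) = 620*exp(-0.0008*288) = 492.414 m/s
E = 0.5*m*v^2 = 0.5*0.01*492.414^2 = 1212 J

1212 J


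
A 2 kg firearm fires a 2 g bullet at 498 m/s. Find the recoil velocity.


v_recoil = m_p * v_p / m_gun = 0.002 * 498 / 2 = 0.498 m/s

0.498 m/s


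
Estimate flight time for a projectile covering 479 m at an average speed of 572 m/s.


t = d/v = 479/572 = 0.8374 s

0.8374 s


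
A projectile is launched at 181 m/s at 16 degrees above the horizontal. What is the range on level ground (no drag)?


R = v0^2 * sin(2*theta) / g = 181^2 * sin(2*16°) / 9.81 = 1770 m

1770 m


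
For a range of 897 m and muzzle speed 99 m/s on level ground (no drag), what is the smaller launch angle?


sin(2*theta) = R*g/v0^2 = 897*9.81/99^2 = 0.897824, theta = arcsin(0.897824)/2 = 31.94°

31.94 degrees


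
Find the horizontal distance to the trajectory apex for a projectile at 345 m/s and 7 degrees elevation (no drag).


R = v0^2*sin(2*theta)/g = 345^2*sin(2*7°)/9.81 = 2935.25 m
apex_dist = R/2 = 2935.25/2 = 1468 m

1468 m


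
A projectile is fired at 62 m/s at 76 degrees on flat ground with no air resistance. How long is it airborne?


T = 2*v0*sin(theta)/g = 2*62*sin(76°)/9.81 = 12.26 s

12.26 s


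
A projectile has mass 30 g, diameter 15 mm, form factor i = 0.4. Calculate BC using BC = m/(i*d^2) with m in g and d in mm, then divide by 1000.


BC = m/(i*d^2*1000) = 30/(0.4 * 15^2 * 1000) = 0.0003333

0.0003333


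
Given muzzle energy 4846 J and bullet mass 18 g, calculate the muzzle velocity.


v = sqrt(2*E/m) = sqrt(2*4846/0.018) = 733.8 m/s

733.8 m/s


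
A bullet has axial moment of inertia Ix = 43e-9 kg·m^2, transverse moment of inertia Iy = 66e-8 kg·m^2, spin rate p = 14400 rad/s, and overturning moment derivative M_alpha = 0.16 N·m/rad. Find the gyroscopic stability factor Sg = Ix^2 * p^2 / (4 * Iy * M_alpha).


Sg = Ix^2 * p^2 / (4 * Iy * M_alpha) = (43e-9)^2 * 14400^2 / (4 * 66e-8 * 0.16) = 0.9077

0.9077


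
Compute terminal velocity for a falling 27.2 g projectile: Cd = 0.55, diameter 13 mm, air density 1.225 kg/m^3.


A = pi*(d/2)^2 = pi*(13/2000)^2 = 1.32732e-04 m^2
vt = sqrt(2mg/(Cd*rho*A)) = sqrt(2*0.0272*9.81/(0.55 * 1.225 * 1.32732e-04)) = 77.25 m/s

77.25 m/s


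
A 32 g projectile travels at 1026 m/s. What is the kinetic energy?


E = 0.5*m*v^2 = 0.5*0.032*1026^2 = 16843 J

16843 J


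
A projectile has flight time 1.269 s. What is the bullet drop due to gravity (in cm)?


drop = 0.5*g*t^2 = 0.5*9.81*1.269^2 = 7.89882 m ≈ 789.9 cm

789.9 cm


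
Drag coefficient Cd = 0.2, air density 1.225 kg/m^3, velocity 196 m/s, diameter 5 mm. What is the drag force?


A = pi*(d/2)^2 = pi*(5/2000)^2 = 1.96350e-05 m^2
Fd = 0.5*Cd*rho*A*v^2 = 0.5*0.2*1.225*1.96350e-05*196^2 = 0.0924 N

0.0924 N


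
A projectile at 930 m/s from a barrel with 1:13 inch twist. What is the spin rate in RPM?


twist_m = 13*0.0254 = 0.3302 m
spin = v/twist = 930/0.3302 = 2816.475 rev/s
RPM = spin*60 = 2816.475*60 ≈ 168988 RPM

168988 RPM


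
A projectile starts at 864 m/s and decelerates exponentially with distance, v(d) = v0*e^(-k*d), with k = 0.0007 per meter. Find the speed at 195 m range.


v = v0*exp(-k*d) = 864*exp(-0.0007*195) = 753.8 m/s

753.8 m/s


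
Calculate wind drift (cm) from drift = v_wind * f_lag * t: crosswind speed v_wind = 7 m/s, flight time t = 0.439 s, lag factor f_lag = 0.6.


drift = v_wind * lag * t = 7 * 0.6 * 0.439 = 1.8438 m ≈ 184.4 cm

184.4 cm


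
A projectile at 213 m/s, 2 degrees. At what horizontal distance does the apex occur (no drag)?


R = v0^2*sin(2*theta)/g = 213^2*sin(2*2°)/9.81 = 322.608 m
apex_dist = R/2 = 322.608/2 = 161.3 m

161.3 m


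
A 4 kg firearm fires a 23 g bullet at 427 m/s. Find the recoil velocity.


v_recoil = m_p * v_p / m_gun = 0.023 * 427 / 4 = 2.455 m/s

2.455 m/s


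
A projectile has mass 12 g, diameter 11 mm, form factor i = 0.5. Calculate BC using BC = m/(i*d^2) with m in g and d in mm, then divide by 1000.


BC = m/(i*d^2*1000) = 12/(0.5 * 11^2 * 1000) = 0.0001983

0.0001983


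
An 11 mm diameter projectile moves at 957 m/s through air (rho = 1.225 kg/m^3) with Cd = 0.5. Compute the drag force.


A = pi*(d/2)^2 = pi*(11/2000)^2 = 9.50332e-05 m^2
Fd = 0.5*Cd*rho*A*v^2 = 0.5*0.5*1.225*9.50332e-05*957^2 = 26.65 N

26.65 N


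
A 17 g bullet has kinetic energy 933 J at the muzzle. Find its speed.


v = sqrt(2*E/m) = sqrt(2*933/0.017) = 331.3 m/s

331.3 m/s


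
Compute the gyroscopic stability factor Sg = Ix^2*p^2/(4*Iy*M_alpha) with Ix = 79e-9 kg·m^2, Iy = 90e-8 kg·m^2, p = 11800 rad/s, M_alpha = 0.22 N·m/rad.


Sg = Ix^2 * p^2 / (4 * Iy * M_alpha) = (79e-9)^2 * 11800^2 / (4 * 90e-8 * 0.22) = 1.097

1.097


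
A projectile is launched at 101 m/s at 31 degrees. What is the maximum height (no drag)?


H = (v0*sin(theta))^2 / (2g) = (101*sin(31°))^2 / (2*9.81) = 137.9 m

137.9 m


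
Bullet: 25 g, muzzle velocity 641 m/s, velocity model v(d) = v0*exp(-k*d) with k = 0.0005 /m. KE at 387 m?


v = v0*exp(-k*d) = 641*exp(-0.0005*387) = 528.229 m/s
E = 0.5*m*v^2 = 0.5*0.025*528.229^2 = 3488 J

3488 J


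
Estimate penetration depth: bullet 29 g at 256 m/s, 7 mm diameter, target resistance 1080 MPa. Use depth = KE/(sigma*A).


A = pi*(d/2)^2 = pi*(7/2)^2 = 38.4845 mm^2
E = 0.5*m*v^2 = 0.5*0.029*256^2 = 950.272 J
depth = E/(sigma*A) = 950.272 J / (1080 MPa * 38.4845 mm^2) = 950.272/(1080 * 38.4845) m = 0.0228633 m ≈ 22.86 mm

22.86 mm


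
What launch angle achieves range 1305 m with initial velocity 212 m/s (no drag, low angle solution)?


sin(2*theta) = R*g/v0^2 = 1305*9.81/212^2 = 0.284844, theta = arcsin(0.284844)/2 = 8.275°

8.275 degrees


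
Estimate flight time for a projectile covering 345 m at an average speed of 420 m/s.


t = d/v = 345/420 = 0.8214 s

0.8214 s


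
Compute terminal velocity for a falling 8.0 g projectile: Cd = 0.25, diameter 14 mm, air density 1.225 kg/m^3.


A = pi*(d/2)^2 = pi*(14/2000)^2 = 1.53938e-04 m^2
vt = sqrt(2mg/(Cd*rho*A)) = sqrt(2*0.008*9.81/(0.25 * 1.225 * 1.53938e-04)) = 57.7 m/s

57.7 m/s


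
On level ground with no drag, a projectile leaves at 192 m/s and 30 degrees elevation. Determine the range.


R = v0^2 * sin(2*theta) / g = 192^2 * sin(2*30°) / 9.81 = 3254 m

3254 m


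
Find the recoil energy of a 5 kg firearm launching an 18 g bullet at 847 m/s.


v_r = m_p*v_p/m_gun = 0.018*847/5 = 3.0492 m/s, E_r = 0.5*m_gun*v_r^2 = 0.5*5*3.0492^2 = 23.24 J

23.24 J


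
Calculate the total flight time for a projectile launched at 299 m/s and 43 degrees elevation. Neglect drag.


T = 2*v0*sin(theta)/g = 2*299*sin(43°)/9.81 = 41.57 s

41.57 s


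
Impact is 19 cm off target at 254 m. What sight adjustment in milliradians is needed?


1 mrad subtends 1 cm per 10 m of range, so adj = error_cm / (dist_m / 10) = 19 / (254/10) = 0.748 mrad

0.748 mrad


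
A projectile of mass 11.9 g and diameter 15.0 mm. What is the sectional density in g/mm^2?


SD = m/d^2 = 11.9/15.0^2 = 0.05289 g/mm^2

0.05289 g/mm^2


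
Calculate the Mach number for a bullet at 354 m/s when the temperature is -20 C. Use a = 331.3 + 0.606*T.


a = 331.3 + 0.606*(-20) = 319.18 m/s
M = v/a = 354/319.18 = 1.109

1.109
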